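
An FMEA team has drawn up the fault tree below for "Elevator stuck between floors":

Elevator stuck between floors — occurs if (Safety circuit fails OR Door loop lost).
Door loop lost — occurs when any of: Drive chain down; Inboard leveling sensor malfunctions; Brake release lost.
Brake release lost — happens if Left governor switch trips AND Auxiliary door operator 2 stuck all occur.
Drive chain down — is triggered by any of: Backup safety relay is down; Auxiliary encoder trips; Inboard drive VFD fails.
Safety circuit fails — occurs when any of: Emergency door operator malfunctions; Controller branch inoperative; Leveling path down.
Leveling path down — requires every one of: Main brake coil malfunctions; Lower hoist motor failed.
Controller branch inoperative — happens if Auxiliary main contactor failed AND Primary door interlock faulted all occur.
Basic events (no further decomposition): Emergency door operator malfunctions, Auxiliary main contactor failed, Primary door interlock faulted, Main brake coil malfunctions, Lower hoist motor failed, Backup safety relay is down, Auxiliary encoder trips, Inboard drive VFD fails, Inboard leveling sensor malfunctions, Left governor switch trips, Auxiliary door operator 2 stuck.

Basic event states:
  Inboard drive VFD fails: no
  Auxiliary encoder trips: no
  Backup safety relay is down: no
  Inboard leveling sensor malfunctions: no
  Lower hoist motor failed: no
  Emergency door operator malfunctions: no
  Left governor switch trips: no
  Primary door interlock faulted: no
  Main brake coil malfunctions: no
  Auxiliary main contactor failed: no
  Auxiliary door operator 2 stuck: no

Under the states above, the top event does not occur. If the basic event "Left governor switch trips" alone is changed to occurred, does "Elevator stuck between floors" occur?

No

Counterfactual: set "Left governor switch trips" to occurred.
Controller branch inoperative [AND]: Auxiliary main contactor failed=not, Primary door interlock faulted=not → not all inputs occur → does not occur.
Leveling path down [AND]: Main brake coil malfunctions=not, Lower hoist motor failed=not → not all inputs occur → does not occur.
Safety circuit fails [OR]: Emergency door operator malfunctions=not, Controller branch inoperative=not, Leveling path down=not → no input occurs → does not occur.
Drive chain down [OR]: Backup safety relay is down=not, Auxiliary encoder trips=not, Inboard drive VFD fails=not → no input occurs → does not occur.
Brake release lost [AND]: Left governor switch trips=occurs, Auxiliary door operator 2 stuck=not → not all inputs occur → does not occur.
Door loop lost [OR]: Drive chain down=not, Inboard leveling sensor malfunctions=not, Brake release lost=not → no input occurs → does not occur.
Elevator stuck between floors [OR]: Safety circuit fails=not, Door loop lost=not → no input occurs → does not occur.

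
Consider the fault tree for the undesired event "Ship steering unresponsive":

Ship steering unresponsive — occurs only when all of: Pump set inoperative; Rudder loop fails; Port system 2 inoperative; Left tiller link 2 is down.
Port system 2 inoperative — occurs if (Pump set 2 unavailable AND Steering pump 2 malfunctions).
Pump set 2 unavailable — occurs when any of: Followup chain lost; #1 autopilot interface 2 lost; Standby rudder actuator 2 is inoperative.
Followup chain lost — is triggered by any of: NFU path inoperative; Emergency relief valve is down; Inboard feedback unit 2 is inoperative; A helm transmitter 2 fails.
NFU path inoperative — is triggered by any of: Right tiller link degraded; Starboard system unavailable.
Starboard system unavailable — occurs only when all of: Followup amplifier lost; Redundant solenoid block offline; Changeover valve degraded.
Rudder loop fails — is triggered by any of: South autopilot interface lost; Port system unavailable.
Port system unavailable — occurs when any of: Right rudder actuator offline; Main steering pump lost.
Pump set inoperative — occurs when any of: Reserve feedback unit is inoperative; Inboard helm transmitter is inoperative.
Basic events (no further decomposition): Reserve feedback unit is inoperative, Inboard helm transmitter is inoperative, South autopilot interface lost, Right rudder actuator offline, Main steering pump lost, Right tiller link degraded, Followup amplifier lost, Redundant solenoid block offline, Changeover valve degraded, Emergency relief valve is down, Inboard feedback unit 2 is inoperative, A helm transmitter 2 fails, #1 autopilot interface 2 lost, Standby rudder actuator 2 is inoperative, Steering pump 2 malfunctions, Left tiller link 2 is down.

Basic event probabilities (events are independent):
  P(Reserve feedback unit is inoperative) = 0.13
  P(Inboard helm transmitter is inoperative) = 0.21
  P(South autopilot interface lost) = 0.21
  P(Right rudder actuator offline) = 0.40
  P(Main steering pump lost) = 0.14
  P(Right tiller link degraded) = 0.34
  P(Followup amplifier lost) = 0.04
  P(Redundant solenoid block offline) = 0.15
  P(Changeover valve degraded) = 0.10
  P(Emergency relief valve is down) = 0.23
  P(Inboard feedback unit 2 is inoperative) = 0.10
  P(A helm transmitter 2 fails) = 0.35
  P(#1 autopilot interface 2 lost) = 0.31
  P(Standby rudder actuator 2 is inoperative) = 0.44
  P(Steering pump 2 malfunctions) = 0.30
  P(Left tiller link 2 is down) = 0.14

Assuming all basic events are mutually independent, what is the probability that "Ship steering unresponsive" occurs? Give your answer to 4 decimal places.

0.0069

P(Pump set inoperative) [OR] = 1 − (1−0.13) × (1−0.21) = 0.312700
P(Port system unavailable) [OR] = 1 − (1−0.40) × (1−0.14) = 0.484000
P(Rudder loop fails) [OR] = 1 − (1−0.21) × (1−0.484000) = 0.592360
P(Starboard system unavailable) [AND] = 0.04 × 0.15 × 0.10 = 0.000600
P(NFU path inoperative) [OR] = 1 − (1−0.34) × (1−0.000600) = 0.340396
P(Followup chain lost) [OR] = 1 − (1−0.340396) × (1−0.23) × (1−0.10) × (1−0.35) = 0.702881
P(Pump set 2 unavailable) [OR] = 1 − (1−0.702881) × (1−0.31) × (1−0.44) = 0.885193
P(Port system 2 inoperative) [AND] = 0.885193 × 0.30 = 0.265558
P(Ship steering unresponsive) [AND] = 0.312700 × 0.592360 × 0.265558 × 0.14 = 0.006887
Rounded to 4 decimal places: P(Ship steering unresponsive) ≈ 0.0069.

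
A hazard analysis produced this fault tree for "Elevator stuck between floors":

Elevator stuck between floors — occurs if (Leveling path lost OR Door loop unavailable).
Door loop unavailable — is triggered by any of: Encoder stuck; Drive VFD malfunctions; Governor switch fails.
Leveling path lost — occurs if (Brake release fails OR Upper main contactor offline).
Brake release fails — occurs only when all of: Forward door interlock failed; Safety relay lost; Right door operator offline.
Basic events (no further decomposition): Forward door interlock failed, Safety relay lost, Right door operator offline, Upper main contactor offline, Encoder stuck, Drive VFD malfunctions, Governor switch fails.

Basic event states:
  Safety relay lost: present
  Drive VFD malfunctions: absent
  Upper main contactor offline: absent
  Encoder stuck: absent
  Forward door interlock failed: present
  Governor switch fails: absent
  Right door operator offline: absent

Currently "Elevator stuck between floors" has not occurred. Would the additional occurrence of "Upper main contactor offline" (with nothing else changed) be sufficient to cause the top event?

Counterfactual: set "Upper main contactor offline" to occurred.
Brake release fails [AND]: Forward door interlock failed=occurs, Safety relay lost=occurs, Right door operator offline=not → not all inputs occur → does not occur.
Leveling path lost [OR]: Brake release fails=not, Upper main contactor offline=occurs → at least one input occurs → occurs.
Door loop unavailable [OR]: Encoder stuck=not, Drive VFD malfunctions=not, Governor switch fails=not → no input occurs → does not occur.
Elevator stuck between floors [OR]: Leveling path lost=occurs, Door loop unavailable=not → at least one input occurs → occurs.

Yes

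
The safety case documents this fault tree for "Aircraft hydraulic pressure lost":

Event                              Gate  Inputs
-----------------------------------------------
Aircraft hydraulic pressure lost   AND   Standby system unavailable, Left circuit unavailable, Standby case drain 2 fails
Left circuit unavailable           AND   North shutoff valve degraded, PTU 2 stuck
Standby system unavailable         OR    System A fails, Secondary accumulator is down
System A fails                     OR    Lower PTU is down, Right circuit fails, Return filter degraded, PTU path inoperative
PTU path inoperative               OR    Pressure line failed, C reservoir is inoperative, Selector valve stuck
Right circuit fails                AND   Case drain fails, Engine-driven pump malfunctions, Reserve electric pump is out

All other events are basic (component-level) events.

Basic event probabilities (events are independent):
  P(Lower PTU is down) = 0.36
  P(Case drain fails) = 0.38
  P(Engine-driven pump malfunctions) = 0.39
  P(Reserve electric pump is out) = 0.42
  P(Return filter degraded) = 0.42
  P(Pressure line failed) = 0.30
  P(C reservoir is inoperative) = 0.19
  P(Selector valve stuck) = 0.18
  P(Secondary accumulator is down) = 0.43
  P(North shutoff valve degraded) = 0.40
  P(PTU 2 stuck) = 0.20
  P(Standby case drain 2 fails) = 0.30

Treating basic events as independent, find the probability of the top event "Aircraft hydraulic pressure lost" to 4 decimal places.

P(Right circuit fails) [AND] = 0.38 × 0.39 × 0.42 = 0.062244
P(PTU path inoperative) [OR] = 1 − (1−0.30) × (1−0.19) × (1−0.18) = 0.535060
P(System A fails) [OR] = 1 − (1−0.36) × (1−0.062244) × (1−0.42) × (1−0.535060) = 0.838157
P(Standby system unavailable) [OR] = 1 − (1−0.838157) × (1−0.43) = 0.907749
P(Left circuit unavailable) [AND] = 0.40 × 0.20 = 0.080000
P(Aircraft hydraulic pressure lost) [AND] = 0.907749 × 0.080000 × 0.30 = 0.021786
Rounded to 4 decimal places: P(Aircraft hydraulic pressure lost) ≈ 0.0218.

0.0218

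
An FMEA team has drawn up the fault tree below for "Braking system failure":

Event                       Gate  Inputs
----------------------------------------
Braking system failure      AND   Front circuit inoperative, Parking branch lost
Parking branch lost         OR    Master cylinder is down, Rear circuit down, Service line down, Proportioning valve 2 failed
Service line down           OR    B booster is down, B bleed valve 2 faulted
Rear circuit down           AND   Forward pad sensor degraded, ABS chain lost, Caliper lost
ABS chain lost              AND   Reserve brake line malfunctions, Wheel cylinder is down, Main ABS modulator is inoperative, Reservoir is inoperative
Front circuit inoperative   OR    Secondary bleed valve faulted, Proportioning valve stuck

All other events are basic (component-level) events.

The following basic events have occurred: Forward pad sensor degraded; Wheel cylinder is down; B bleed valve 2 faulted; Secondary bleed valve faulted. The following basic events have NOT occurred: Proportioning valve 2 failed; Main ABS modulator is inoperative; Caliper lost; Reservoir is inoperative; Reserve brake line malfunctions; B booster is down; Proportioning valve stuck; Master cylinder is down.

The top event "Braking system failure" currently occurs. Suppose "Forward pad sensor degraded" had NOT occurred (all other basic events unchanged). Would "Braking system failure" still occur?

Yes

Counterfactual: set "Forward pad sensor degraded" to not occurred.
Front circuit inoperative [OR]: Secondary bleed valve faulted=occurs, Proportioning valve stuck=not → at least one input occurs → occurs.
ABS chain lost [AND]: Reserve brake line malfunctions=not, Wheel cylinder is down=occurs, Main ABS modulator is inoperative=not, Reservoir is inoperative=not → not all inputs occur → does not occur.
Rear circuit down [AND]: Forward pad sensor degraded=not, ABS chain lost=not, Caliper lost=not → not all inputs occur → does not occur.
Service line down [OR]: B booster is down=not, B bleed valve 2 faulted=occurs → at least one input occurs → occurs.
Parking branch lost [OR]: Master cylinder is down=not, Rear circuit down=not, Service line down=occurs, Proportioning valve 2 failed=not → at least one input occurs → occurs.
Braking system failure [AND]: Front circuit inoperative=occurs, Parking branch lost=occurs → all inputs occur → occurs.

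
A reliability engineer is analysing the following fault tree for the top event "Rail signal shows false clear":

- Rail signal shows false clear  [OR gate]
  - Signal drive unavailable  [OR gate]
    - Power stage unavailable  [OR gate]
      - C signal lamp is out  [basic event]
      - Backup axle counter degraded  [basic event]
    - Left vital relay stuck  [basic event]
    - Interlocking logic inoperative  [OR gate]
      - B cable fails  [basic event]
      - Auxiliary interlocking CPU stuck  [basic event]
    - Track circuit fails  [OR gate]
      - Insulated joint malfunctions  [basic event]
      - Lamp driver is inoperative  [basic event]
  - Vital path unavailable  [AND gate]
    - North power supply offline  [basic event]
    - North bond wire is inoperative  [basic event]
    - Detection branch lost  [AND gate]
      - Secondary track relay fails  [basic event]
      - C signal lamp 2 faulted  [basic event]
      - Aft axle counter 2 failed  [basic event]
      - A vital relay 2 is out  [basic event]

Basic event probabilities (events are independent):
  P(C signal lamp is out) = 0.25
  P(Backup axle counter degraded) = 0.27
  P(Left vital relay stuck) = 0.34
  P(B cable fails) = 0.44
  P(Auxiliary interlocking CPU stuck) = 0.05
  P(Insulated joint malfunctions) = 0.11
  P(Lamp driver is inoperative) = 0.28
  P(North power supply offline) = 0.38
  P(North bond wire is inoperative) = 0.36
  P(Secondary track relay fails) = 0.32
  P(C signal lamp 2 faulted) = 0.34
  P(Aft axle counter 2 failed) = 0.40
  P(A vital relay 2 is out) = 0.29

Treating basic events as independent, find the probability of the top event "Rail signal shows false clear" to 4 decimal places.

0.8770

P(Power stage unavailable) [OR] = 1 − (1−0.25) × (1−0.27) = 0.452500
P(Interlocking logic inoperative) [OR] = 1 − (1−0.44) × (1−0.05) = 0.468000
P(Track circuit fails) [OR] = 1 − (1−0.11) × (1−0.28) = 0.359200
P(Signal drive unavailable) [OR] = 1 − (1−0.452500) × (1−0.34) × (1−0.468000) × (1−0.359200) = 0.876814
P(Detection branch lost) [AND] = 0.32 × 0.34 × 0.40 × 0.29 = 0.012621
P(Vital path unavailable) [AND] = 0.38 × 0.36 × 0.012621 = 0.001727
P(Rail signal shows false clear) [OR] = 1 − (1−0.876814) × (1−0.001727) = 0.877027
Rounded to 4 decimal places: P(Rail signal shows false clear) ≈ 0.8770.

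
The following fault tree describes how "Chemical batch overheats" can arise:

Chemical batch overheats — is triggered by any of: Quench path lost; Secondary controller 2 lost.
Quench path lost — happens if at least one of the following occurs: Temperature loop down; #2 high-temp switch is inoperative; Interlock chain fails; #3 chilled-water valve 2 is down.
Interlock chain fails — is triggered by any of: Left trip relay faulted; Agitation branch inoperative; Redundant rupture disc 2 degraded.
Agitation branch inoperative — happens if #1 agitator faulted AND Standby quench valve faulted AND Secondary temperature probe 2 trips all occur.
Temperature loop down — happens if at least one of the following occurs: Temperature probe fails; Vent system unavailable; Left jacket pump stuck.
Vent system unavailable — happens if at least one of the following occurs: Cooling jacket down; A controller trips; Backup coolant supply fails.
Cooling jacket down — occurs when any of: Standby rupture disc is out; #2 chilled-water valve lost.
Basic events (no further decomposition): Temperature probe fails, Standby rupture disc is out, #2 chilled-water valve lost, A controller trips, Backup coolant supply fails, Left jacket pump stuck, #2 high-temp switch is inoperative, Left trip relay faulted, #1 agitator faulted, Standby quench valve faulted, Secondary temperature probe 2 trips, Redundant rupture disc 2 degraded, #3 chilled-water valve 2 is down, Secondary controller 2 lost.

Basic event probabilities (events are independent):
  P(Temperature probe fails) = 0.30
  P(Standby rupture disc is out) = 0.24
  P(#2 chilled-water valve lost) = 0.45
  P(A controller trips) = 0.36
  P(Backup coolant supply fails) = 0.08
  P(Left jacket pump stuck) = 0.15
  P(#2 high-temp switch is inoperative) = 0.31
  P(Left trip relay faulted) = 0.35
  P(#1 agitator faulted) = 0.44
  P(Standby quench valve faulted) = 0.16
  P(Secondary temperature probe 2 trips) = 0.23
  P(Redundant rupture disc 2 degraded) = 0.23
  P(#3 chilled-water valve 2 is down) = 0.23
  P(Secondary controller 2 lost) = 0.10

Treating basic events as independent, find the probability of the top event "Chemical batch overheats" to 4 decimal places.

P(Cooling jacket down) [OR] = 1 − (1−0.24) × (1−0.45) = 0.582000
P(Vent system unavailable) [OR] = 1 − (1−0.582000) × (1−0.36) × (1−0.08) = 0.753882
P(Temperature loop down) [OR] = 1 − (1−0.30) × (1−0.753882) × (1−0.15) = 0.853560
P(Agitation branch inoperative) [AND] = 0.44 × 0.16 × 0.23 = 0.016192
P(Interlock chain fails) [OR] = 1 − (1−0.35) × (1−0.016192) × (1−0.23) = 0.507604
P(Quench path lost) [OR] = 1 − (1−0.853560) × (1−0.31) × (1−0.507604) × (1−0.23) = 0.961690
P(Chemical batch overheats) [OR] = 1 − (1−0.961690) × (1−0.10) = 0.965521
Rounded to 4 decimal places: P(Chemical batch overheats) ≈ 0.9655.

0.9655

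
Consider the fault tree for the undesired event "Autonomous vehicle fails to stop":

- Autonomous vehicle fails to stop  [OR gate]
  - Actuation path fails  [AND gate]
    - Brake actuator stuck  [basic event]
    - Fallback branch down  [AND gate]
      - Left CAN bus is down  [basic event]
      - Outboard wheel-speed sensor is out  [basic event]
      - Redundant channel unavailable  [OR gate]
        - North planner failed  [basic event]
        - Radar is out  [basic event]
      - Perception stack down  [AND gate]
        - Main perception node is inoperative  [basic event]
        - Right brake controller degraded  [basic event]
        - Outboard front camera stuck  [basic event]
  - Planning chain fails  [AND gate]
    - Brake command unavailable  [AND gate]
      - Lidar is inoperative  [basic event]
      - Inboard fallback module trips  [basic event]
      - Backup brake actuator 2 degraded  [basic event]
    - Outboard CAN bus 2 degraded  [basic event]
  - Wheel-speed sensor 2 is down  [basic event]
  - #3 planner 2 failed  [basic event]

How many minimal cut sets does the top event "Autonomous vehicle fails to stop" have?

Redundant channel unavailable [OR]: union of children's cut sets → 2 cut set(s).
Perception stack down [AND]: one cut set from each child combined → 1 × 1 × 1 = 1 cut set(s).
Fallback branch down [AND]: one cut set from each child combined → 1 × 1 × 2 × 1 = 2 cut set(s).
Actuation path fails [AND]: one cut set from each child combined → 1 × 2 = 2 cut set(s).
Brake command unavailable [AND]: one cut set from each child combined → 1 × 1 × 1 = 1 cut set(s).
Planning chain fails [AND]: one cut set from each child combined → 1 × 1 = 1 cut set(s).
Autonomous vehicle fails to stop [OR]: union of children's cut sets → 5 cut set(s).
Minimal cut sets: {Brake actuator stuck, Left CAN bus is down, Main perception node is inoperative, North planner failed, Outboard front camera stuck, Outboard wheel-speed sensor is out, Right brake controller degraded}; {Brake actuator stuck, Left CAN bus is down, Main perception node is inoperative, Outboard front camera stuck, Outboard wheel-speed sensor is out, Radar is out, Right brake controller degraded}; {Backup brake actuator 2 degraded, Inboard fallback module trips, Lidar is inoperative, Outboard CAN bus 2 degraded}; {Wheel-speed sensor 2 is down}; {#3 planner 2 failed}.

5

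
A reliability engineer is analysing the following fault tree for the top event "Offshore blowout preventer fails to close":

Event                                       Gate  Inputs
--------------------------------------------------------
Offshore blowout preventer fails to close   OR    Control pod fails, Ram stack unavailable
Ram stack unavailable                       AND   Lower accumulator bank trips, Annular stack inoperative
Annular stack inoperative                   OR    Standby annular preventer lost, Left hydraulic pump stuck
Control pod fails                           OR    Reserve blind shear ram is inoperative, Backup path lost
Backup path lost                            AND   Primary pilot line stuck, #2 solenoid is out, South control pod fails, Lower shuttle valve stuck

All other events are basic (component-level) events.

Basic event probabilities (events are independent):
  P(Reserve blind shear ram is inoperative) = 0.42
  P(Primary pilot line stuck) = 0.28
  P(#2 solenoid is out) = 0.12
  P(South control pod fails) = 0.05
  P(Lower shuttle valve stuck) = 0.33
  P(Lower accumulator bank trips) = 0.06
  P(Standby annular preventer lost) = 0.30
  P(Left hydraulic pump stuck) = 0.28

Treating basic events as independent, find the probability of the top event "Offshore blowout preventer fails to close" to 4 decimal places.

0.4376

P(Backup path lost) [AND] = 0.28 × 0.12 × 0.05 × 0.33 = 0.000554
P(Control pod fails) [OR] = 1 − (1−0.42) × (1−0.000554) = 0.420321
P(Annular stack inoperative) [OR] = 1 − (1−0.30) × (1−0.28) = 0.496000
P(Ram stack unavailable) [AND] = 0.06 × 0.496000 = 0.029760
P(Offshore blowout preventer fails to close) [OR] = 1 − (1−0.420321) × (1−0.029760) = 0.437572
Rounded to 4 decimal places: P(Offshore blowout preventer fails to close) ≈ 0.4376.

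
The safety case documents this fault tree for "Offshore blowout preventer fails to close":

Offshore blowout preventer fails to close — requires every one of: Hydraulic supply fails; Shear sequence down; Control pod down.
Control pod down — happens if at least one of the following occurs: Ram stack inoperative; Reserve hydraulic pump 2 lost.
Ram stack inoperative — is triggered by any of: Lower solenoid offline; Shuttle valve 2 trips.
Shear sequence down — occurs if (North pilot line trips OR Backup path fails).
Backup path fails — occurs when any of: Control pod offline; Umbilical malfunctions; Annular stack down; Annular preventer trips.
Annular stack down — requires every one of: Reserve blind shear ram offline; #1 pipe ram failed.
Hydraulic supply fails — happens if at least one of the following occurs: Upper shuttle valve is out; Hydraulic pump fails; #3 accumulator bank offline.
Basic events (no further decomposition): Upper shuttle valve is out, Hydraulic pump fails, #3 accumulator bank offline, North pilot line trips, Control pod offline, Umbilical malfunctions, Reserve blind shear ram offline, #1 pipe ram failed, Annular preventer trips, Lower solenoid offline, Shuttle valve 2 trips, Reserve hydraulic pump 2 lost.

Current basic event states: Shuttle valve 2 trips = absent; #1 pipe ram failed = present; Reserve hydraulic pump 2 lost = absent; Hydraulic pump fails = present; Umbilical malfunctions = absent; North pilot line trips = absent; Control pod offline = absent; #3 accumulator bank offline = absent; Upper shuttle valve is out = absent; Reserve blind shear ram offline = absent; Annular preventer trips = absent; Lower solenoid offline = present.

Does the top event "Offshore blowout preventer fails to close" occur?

No

Hydraulic supply fails [OR]: Upper shuttle valve is out=not, Hydraulic pump fails=occurs, #3 accumulator bank offline=not → at least one input occurs → occurs.
Annular stack down [AND]: Reserve blind shear ram offline=not, #1 pipe ram failed=occurs → not all inputs occur → does not occur.
Backup path fails [OR]: Control pod offline=not, Umbilical malfunctions=not, Annular stack down=not, Annular preventer trips=not → no input occurs → does not occur.
Shear sequence down [OR]: North pilot line trips=not, Backup path fails=not → no input occurs → does not occur.
Ram stack inoperative [OR]: Lower solenoid offline=occurs, Shuttle valve 2 trips=not → at least one input occurs → occurs.
Control pod down [OR]: Ram stack inoperative=occurs, Reserve hydraulic pump 2 lost=not → at least one input occurs → occurs.
Offshore blowout preventer fails to close [AND]: Hydraulic supply fails=occurs, Shear sequence down=not, Control pod down=occurs → not all inputs occur → does not occur.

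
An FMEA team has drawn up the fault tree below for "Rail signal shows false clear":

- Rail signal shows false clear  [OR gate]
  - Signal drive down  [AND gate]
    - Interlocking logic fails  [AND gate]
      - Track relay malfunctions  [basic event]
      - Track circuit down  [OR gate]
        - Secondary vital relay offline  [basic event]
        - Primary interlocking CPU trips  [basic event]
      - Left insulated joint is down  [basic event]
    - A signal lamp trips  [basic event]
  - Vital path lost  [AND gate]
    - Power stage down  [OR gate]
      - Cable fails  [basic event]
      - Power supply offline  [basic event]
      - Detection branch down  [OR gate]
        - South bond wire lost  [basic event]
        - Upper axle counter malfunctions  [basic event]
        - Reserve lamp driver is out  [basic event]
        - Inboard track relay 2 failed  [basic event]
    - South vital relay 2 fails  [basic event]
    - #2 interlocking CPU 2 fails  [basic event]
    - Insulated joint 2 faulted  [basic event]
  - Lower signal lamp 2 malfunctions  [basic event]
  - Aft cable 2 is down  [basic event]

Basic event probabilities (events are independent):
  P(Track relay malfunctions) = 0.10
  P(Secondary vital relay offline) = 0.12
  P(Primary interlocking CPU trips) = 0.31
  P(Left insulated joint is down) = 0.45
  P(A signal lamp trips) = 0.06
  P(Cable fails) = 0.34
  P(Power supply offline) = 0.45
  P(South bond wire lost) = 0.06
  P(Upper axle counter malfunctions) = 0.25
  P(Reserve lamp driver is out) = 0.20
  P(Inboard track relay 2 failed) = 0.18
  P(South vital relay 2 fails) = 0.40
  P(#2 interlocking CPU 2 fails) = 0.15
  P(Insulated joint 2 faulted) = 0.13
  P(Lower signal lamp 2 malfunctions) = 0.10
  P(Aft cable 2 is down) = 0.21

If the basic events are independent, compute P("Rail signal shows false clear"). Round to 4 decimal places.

0.2944

P(Track circuit down) [OR] = 1 − (1−0.12) × (1−0.31) = 0.392800
P(Interlocking logic fails) [AND] = 0.10 × 0.392800 × 0.45 = 0.017676
P(Signal drive down) [AND] = 0.017676 × 0.06 = 0.001061
P(Detection branch down) [OR] = 1 − (1−0.06) × (1−0.25) × (1−0.20) × (1−0.18) = 0.537520
P(Power stage down) [OR] = 1 − (1−0.34) × (1−0.45) × (1−0.537520) = 0.832120
P(Vital path lost) [AND] = 0.832120 × 0.40 × 0.15 × 0.13 = 0.006491
P(Rail signal shows false clear) [OR] = 1 − (1−0.001061) × (1−0.006491) × (1−0.10) × (1−0.21) = 0.294365
Rounded to 4 decimal places: P(Rail signal shows false clear) ≈ 0.2944.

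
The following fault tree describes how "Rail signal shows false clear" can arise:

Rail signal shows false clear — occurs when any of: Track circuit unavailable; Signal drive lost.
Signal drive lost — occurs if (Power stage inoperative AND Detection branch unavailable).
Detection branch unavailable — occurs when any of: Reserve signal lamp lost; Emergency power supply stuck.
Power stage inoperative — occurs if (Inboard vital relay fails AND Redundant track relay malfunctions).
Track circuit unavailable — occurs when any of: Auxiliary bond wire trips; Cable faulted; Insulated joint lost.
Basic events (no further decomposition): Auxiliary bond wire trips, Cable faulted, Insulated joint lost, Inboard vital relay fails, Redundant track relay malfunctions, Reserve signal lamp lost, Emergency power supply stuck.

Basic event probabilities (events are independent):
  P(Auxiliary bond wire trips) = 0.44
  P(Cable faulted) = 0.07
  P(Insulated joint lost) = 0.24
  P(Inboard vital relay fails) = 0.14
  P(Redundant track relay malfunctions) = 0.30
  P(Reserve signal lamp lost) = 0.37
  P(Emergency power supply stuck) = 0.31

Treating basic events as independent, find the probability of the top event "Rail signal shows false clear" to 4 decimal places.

0.6136

P(Track circuit unavailable) [OR] = 1 − (1−0.44) × (1−0.07) × (1−0.24) = 0.604192
P(Power stage inoperative) [AND] = 0.14 × 0.30 = 0.042000
P(Detection branch unavailable) [OR] = 1 − (1−0.37) × (1−0.31) = 0.565300
P(Signal drive lost) [AND] = 0.042000 × 0.565300 = 0.023743
P(Rail signal shows false clear) [OR] = 1 − (1−0.604192) × (1−0.023743) = 0.613590
Rounded to 4 decimal places: P(Rail signal shows false clear) ≈ 0.6136.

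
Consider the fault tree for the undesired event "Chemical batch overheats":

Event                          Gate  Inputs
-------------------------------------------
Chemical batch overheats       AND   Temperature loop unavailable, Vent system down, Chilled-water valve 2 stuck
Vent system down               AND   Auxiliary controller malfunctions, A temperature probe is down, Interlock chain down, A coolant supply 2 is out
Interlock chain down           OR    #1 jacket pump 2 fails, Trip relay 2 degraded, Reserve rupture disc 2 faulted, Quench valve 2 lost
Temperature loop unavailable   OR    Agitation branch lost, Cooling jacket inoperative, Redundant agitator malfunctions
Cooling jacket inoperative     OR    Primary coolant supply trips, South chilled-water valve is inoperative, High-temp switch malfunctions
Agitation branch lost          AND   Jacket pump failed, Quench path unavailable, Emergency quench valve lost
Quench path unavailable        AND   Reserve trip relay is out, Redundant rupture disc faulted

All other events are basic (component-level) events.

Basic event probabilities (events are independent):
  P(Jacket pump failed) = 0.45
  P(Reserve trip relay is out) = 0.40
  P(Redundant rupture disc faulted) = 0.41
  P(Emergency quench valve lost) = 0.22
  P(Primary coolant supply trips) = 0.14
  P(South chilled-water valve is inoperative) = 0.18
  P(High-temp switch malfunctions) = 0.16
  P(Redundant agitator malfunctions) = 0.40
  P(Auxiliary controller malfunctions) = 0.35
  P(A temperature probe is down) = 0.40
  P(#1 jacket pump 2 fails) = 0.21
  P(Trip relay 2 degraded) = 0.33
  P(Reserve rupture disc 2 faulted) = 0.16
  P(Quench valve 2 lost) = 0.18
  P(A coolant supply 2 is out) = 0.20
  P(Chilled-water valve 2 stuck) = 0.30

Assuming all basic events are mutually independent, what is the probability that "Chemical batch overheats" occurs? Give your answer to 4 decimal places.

P(Quench path unavailable) [AND] = 0.40 × 0.41 = 0.164000
P(Agitation branch lost) [AND] = 0.45 × 0.164000 × 0.22 = 0.016236
P(Cooling jacket inoperative) [OR] = 1 − (1−0.14) × (1−0.18) × (1−0.16) = 0.407632
P(Temperature loop unavailable) [OR] = 1 − (1−0.016236) × (1−0.407632) × (1−0.40) = 0.650350
P(Interlock chain down) [OR] = 1 − (1−0.21) × (1−0.33) × (1−0.16) × (1−0.18) = 0.635418
P(Vent system down) [AND] = 0.35 × 0.40 × 0.635418 × 0.20 = 0.017792
P(Chemical batch overheats) [AND] = 0.650350 × 0.017792 × 0.30 = 0.003471
Rounded to 4 decimal places: P(Chemical batch overheats) ≈ 0.0035.

0.0035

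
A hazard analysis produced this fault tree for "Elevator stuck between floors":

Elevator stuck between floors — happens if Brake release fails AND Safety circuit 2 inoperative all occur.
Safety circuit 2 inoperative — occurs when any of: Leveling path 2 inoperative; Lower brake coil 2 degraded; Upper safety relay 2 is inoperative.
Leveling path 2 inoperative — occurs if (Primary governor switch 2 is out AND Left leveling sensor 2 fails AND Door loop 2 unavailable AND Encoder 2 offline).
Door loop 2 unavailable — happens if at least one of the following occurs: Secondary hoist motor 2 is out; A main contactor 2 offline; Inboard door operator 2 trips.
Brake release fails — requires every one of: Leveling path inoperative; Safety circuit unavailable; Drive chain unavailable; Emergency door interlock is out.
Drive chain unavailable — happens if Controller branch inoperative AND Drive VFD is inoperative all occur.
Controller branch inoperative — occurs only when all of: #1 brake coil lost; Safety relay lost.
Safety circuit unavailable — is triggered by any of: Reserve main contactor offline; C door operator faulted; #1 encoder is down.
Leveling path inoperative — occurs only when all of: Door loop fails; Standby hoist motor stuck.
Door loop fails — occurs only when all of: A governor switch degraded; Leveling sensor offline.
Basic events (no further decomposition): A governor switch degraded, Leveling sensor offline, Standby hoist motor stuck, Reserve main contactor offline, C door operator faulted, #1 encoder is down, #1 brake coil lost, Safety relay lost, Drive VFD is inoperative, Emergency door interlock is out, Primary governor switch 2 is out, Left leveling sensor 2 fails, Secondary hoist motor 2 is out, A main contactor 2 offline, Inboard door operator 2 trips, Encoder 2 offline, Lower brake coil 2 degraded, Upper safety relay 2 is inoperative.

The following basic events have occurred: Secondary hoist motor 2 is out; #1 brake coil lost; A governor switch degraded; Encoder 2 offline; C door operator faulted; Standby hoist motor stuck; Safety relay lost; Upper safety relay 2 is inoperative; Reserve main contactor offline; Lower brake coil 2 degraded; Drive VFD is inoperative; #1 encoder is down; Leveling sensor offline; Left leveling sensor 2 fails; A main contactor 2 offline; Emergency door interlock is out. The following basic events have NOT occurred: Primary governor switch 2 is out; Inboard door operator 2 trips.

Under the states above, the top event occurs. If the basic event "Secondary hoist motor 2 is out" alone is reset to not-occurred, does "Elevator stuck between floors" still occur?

Yes

Counterfactual: set "Secondary hoist motor 2 is out" to not occurred.
Door loop fails [AND]: A governor switch degraded=occurs, Leveling sensor offline=occurs → all inputs occur → occurs.
Leveling path inoperative [AND]: Door loop fails=occurs, Standby hoist motor stuck=occurs → all inputs occur → occurs.
Safety circuit unavailable [OR]: Reserve main contactor offline=occurs, C door operator faulted=occurs, #1 encoder is down=occurs → at least one input occurs → occurs.
Controller branch inoperative [AND]: #1 brake coil lost=occurs, Safety relay lost=occurs → all inputs occur → occurs.
Drive chain unavailable [AND]: Controller branch inoperative=occurs, Drive VFD is inoperative=occurs → all inputs occur → occurs.
Brake release fails [AND]: Leveling path inoperative=occurs, Safety circuit unavailable=occurs, Drive chain unavailable=occurs, Emergency door interlock is out=occurs → all inputs occur → occurs.
Door loop 2 unavailable [OR]: Secondary hoist motor 2 is out=not, A main contactor 2 offline=occurs, Inboard door operator 2 trips=not → at least one input occurs → occurs.
Leveling path 2 inoperative [AND]: Primary governor switch 2 is out=not, Left leveling sensor 2 fails=occurs, Door loop 2 unavailable=occurs, Encoder 2 offline=occurs → not all inputs occur → does not occur.
Safety circuit 2 inoperative [OR]: Leveling path 2 inoperative=not, Lower brake coil 2 degraded=occurs, Upper safety relay 2 is inoperative=occurs → at least one input occurs → occurs.
Elevator stuck between floors [AND]: Brake release fails=occurs, Safety circuit 2 inoperative=occurs → all inputs occur → occurs.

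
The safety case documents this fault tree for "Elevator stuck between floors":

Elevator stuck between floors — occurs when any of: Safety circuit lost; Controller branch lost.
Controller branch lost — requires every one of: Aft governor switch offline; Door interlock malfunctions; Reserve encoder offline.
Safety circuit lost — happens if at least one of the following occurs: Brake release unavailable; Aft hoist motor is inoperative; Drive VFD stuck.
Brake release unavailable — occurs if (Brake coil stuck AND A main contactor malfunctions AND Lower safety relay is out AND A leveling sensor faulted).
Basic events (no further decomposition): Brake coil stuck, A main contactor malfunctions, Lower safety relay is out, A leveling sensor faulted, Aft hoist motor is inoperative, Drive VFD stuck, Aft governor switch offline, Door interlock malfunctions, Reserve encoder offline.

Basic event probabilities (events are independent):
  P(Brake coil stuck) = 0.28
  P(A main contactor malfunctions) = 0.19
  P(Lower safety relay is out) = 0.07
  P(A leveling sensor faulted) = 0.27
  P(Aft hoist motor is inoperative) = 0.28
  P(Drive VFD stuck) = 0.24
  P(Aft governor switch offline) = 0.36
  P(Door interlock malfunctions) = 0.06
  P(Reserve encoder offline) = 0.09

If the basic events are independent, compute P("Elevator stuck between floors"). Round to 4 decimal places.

0.4544

P(Brake release unavailable) [AND] = 0.28 × 0.19 × 0.07 × 0.27 = 0.001005
P(Safety circuit lost) [OR] = 1 − (1−0.001005) × (1−0.28) × (1−0.24) = 0.453350
P(Controller branch lost) [AND] = 0.36 × 0.06 × 0.09 = 0.001944
P(Elevator stuck between floors) [OR] = 1 − (1−0.453350) × (1−0.001944) = 0.454413
Rounded to 4 decimal places: P(Elevator stuck between floors) ≈ 0.4544.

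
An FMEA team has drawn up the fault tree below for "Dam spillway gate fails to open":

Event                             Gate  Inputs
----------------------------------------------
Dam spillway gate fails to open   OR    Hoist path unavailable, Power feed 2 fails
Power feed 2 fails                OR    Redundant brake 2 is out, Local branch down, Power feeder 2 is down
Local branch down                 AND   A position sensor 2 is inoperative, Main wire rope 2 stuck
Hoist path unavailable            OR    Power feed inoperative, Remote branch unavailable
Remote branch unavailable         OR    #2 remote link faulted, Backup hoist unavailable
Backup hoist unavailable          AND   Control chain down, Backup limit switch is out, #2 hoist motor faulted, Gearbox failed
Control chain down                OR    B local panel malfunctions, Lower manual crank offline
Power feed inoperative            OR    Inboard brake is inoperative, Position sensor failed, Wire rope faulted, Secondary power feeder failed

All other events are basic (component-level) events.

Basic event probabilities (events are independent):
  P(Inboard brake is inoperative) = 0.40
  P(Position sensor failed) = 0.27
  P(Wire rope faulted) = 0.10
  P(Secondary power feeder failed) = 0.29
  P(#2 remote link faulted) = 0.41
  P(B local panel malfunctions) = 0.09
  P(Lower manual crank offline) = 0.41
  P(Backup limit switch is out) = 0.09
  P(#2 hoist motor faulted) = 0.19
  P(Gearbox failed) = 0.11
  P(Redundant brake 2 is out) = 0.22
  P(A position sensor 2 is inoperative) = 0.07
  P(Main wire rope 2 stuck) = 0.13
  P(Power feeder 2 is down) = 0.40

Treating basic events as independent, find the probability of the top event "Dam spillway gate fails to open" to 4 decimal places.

P(Power feed inoperative) [OR] = 1 − (1−0.40) × (1−0.27) × (1−0.10) × (1−0.29) = 0.720118
P(Control chain down) [OR] = 1 − (1−0.09) × (1−0.41) = 0.463100
P(Backup hoist unavailable) [AND] = 0.463100 × 0.09 × 0.19 × 0.11 = 0.000871
P(Remote branch unavailable) [OR] = 1 − (1−0.41) × (1−0.000871) = 0.410514
P(Hoist path unavailable) [OR] = 1 − (1−0.720118) × (1−0.410514) = 0.835013
P(Local branch down) [AND] = 0.07 × 0.13 = 0.009100
P(Power feed 2 fails) [OR] = 1 − (1−0.22) × (1−0.009100) × (1−0.40) = 0.536259
P(Dam spillway gate fails to open) [OR] = 1 − (1−0.835013) × (1−0.536259) = 0.923489
Rounded to 4 decimal places: P(Dam spillway gate fails to open) ≈ 0.9235.

0.9235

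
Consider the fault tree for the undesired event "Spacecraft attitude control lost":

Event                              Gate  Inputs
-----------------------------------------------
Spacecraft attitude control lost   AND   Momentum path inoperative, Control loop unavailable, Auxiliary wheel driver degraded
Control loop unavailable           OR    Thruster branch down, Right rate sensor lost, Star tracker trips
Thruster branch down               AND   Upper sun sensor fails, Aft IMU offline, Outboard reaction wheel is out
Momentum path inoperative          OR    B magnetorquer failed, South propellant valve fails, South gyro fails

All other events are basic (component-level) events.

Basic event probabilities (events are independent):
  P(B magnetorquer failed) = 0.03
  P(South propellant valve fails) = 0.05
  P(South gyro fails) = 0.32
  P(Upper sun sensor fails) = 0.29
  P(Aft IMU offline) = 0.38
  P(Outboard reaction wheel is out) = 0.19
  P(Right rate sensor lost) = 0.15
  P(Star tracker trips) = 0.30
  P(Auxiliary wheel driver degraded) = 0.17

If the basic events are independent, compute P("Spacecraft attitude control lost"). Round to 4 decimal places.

0.0265

P(Momentum path inoperative) [OR] = 1 − (1−0.03) × (1−0.05) × (1−0.32) = 0.373380
P(Thruster branch down) [AND] = 0.29 × 0.38 × 0.19 = 0.020938
P(Control loop unavailable) [OR] = 1 − (1−0.020938) × (1−0.15) × (1−0.30) = 0.417458
P(Spacecraft attitude control lost) [AND] = 0.373380 × 0.417458 × 0.17 = 0.026498
Rounded to 4 decimal places: P(Spacecraft attitude control lost) ≈ 0.0265.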